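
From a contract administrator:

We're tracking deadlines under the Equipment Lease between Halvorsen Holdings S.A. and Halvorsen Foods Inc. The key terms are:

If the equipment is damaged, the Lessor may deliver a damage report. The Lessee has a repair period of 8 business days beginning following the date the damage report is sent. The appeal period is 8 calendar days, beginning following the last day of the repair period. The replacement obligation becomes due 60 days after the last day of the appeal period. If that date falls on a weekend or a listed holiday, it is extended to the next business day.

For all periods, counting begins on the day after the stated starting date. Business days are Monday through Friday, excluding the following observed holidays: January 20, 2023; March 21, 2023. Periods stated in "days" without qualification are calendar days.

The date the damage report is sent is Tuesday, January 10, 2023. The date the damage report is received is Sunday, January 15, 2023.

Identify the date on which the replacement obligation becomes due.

April 3, 2023

From Tuesday, January 10, 2023, 8 business days (Jan 11, Jan 12, Jan 13, Jan 16, Jan 17, Jan 18, Jan 19, Jan 23, skipping weekends and the listed holiday on Jan 20) brings us to Monday, January 23, 2023, which is the last day of the repair period.
The last day of the appeal period: January 23, 2023 + 8 days = January 31, 2023.
The date on which the replacement obligation becomes due: 60 calendar days after January 31, 2023 is April 1, 2023. That falls on a Saturday, so it rolls to the next business day, Monday, April 3, 2023.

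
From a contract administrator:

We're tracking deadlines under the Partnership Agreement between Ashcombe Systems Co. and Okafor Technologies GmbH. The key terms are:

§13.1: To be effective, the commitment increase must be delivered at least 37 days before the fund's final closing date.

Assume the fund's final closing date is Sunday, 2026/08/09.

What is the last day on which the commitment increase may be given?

Counting back 37 calendar days from 2026/08/09 gives 2026/07/03.

2026/07/03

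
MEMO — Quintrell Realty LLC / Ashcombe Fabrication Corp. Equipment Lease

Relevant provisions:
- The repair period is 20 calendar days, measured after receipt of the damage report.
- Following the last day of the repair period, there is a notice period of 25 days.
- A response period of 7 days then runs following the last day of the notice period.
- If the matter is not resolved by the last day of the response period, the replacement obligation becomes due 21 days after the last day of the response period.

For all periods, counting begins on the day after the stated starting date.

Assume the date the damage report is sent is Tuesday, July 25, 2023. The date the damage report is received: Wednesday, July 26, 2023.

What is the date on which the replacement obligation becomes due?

Adding 20 calendar days to July 26, 2023 gives August 15, 2023, which is the last day of the repair period.
Adding 25 calendar days to August 15, 2023 gives September 9, 2023, which is the last day of the notice period.
Adding 7 calendar days to September 9, 2023 gives September 16, 2023, which is the last day of the response period.
The date on which the replacement obligation becomes due: September 16, 2023 + 21 days = October 7, 2023.

October 7, 2023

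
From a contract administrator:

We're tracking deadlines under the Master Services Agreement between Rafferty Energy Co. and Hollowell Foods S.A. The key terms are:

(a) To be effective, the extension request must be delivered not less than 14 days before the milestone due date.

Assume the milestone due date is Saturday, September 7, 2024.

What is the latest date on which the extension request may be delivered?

September 7, 2024 minus 14 days is August 24, 2024.

August 24, 2024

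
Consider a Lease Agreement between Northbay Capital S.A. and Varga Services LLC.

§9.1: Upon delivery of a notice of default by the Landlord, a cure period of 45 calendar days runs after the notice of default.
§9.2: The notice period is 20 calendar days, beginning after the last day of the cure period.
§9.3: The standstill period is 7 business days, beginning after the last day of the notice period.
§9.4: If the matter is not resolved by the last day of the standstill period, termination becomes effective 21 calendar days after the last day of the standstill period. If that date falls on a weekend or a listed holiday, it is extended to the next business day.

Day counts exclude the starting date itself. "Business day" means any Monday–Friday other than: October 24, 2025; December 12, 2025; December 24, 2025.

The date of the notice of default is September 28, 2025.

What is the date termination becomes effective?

Adding 45 calendar days to September 28, 2025 gives November 12, 2025, which is the last day of the cure period.
The last day of the notice period: 20 calendar days after November 12, 2025 is December 2, 2025.
From Tuesday, December 2, 2025, 7 business days (Dec 3, Dec 4, Dec 5, Dec 8, Dec 9, Dec 10, Dec 11, skipping weekends) brings us to Thursday, December 11, 2025, which is the last day of the standstill period.
The date termination becomes effective: 21 calendar days after December 11, 2025 is January 1, 2026. January 1, 2026 is a Thursday and is not a listed holiday, so no roll-forward applies.

January 1, 2026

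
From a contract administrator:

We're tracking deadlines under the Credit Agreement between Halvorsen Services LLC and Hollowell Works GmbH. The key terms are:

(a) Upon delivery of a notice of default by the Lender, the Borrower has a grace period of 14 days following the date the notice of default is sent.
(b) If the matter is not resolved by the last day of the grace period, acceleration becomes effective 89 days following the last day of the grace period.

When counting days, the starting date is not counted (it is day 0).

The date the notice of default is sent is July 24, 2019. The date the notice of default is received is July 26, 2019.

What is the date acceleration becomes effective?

The last day of the grace period: 14 calendar days after July 24, 2019 is August 7, 2019.
The date acceleration becomes effective: 89 calendar days after August 7, 2019 is November 4, 2019.

November 4, 2019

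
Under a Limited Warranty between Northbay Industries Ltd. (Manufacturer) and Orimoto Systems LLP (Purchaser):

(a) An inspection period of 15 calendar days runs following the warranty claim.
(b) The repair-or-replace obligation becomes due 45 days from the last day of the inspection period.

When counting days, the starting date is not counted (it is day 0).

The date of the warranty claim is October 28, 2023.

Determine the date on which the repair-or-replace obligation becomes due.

The last day of the inspection period: October 28, 2023 + 15 days = November 12, 2023.
The date on which the repair-or-replace obligation becomes due: 45 calendar days after November 12, 2023 is December 27, 2023.

December 27, 2023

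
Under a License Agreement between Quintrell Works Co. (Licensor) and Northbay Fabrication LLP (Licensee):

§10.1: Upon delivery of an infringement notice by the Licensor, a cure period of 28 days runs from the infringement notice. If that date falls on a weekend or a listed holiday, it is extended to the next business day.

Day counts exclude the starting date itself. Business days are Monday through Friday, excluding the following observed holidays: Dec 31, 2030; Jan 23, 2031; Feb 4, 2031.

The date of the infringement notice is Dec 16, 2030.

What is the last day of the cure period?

Jan 13, 2031

The last day of the cure period: Dec 16, 2030 + 28 days = Jan 13, 2031. Jan 13, 2031 is a Monday and is not a listed holiday, so no roll-forward applies.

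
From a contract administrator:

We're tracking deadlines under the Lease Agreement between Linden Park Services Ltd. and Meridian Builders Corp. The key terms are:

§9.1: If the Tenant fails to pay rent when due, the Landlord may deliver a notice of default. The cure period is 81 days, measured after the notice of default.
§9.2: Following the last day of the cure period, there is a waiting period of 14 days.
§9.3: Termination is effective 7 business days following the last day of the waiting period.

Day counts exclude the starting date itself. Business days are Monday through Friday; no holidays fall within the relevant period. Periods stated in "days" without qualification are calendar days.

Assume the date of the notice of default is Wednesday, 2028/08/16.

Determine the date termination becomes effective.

Adding 81 calendar days to 2028/08/16 gives 2028/11/05, which is the last day of the cure period.
The last day of the waiting period: 14 calendar days after 2028/11/05 is 2028/11/19.
The date termination becomes effective: counting 7 business days from Sunday, 2028/11/19 (Nov 20, Nov 21, Nov 22, Nov 23, Nov 24, Nov 27, Nov 28, skipping weekends) reaches Tuesday, 2028/11/28.

2028/11/28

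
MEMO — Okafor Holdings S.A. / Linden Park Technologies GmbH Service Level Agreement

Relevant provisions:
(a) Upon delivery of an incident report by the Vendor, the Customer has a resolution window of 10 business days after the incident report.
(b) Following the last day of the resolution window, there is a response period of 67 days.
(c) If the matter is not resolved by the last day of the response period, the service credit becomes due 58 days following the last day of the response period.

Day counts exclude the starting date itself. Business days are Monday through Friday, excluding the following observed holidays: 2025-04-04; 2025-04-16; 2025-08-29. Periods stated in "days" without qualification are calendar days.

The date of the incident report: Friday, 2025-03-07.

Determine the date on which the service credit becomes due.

2025-07-24

The last day of the resolution window: 10 business days after Friday, 2025-03-07, skipping weekends — Mar 10, Mar 11, Mar 12, Mar 13, Mar 14, Mar 17, Mar 18, Mar 19, Mar 20, Mar 21 — lands on Friday, 2025-03-21.
Adding 67 calendar days to 2025-03-21 gives 2025-05-27, which is the last day of the response period.
The date on which the service credit becomes due: 58 calendar days after 2025-05-27 is 2025-07-24.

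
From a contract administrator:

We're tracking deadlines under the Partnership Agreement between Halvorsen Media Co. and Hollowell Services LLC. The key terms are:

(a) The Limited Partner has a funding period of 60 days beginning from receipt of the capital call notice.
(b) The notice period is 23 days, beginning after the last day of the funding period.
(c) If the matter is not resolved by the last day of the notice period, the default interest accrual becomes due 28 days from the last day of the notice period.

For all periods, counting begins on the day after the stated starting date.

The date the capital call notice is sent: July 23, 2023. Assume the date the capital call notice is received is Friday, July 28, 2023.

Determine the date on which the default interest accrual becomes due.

Adding 60 calendar days to July 28, 2023 gives September 26, 2023, which is the last day of the funding period.
The last day of the notice period: September 26, 2023 + 23 days = October 19, 2023.
The date on which the default interest accrual becomes due: 28 calendar days after October 19, 2023 is November 16, 2023.

November 16, 2023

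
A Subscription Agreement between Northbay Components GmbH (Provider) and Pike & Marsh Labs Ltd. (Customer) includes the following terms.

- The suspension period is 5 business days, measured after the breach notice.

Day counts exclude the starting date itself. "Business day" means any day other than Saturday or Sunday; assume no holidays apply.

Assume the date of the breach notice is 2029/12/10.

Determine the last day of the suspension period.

From Monday, 2029/12/10, 5 business days (Dec 11, Dec 12, Dec 13, Dec 14, Dec 17, skipping weekends) brings us to Monday, 2029/12/17, which is the last day of the suspension period.

2029/12/17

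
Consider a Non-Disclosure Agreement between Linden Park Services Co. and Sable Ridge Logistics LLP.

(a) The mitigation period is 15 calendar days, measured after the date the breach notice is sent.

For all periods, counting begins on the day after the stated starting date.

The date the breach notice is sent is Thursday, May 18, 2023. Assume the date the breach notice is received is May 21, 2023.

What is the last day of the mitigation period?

The last day of the mitigation period: May 18, 2023 + 15 days = Jun 2, 2023.

Jun 2, 2023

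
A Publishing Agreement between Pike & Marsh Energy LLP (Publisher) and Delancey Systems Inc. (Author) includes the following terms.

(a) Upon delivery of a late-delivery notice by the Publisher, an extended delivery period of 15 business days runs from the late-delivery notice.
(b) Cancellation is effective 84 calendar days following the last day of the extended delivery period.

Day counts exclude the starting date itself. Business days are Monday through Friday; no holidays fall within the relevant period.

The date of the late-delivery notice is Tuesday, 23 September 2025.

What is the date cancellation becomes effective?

6 January 2026

The last day of the extended delivery period: 15 business days after Tuesday, 23 September 2025, skipping weekends — Sep 24, Sep 25, Sep 26, Sep 29, …, Oct 10, Oct 13, Oct 14 — lands on Tuesday, 14 October 2025.
The date cancellation becomes effective: 84 calendar days after 14 October 2025 is 6 January 2026.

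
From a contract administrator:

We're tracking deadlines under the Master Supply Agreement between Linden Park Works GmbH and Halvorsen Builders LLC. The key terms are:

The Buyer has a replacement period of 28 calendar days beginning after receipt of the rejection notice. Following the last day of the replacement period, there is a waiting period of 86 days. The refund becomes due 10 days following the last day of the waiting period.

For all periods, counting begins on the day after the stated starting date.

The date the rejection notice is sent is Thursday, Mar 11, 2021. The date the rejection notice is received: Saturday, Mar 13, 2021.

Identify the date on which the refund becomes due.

Jul 15, 2021

The last day of the replacement period: 28 calendar days after Mar 13, 2021 is Apr 10, 2021.
The last day of the waiting period: Apr 10, 2021 + 86 days = Jul 5, 2021.
The date on which the refund becomes due: 10 calendar days after Jul 5, 2021 is Jul 15, 2021.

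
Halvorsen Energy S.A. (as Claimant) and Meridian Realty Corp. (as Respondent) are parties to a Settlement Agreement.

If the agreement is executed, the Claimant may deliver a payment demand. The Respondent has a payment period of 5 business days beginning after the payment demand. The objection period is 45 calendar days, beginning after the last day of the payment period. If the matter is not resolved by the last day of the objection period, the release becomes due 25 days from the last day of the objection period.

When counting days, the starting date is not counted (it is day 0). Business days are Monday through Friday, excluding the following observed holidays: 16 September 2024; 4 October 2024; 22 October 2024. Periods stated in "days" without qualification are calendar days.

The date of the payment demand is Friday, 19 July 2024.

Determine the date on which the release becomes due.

4 October 2024

From Friday, 19 July 2024, 5 business days (Jul 22, Jul 23, Jul 24, Jul 25, Jul 26, skipping weekends) brings us to Friday, 26 July 2024, which is the last day of the payment period.
Adding 45 calendar days to 26 July 2024 gives 9 September 2024, which is the last day of the objection period.
Adding 25 calendar days to 9 September 2024 gives 4 October 2024, which is the date on which the release becomes due.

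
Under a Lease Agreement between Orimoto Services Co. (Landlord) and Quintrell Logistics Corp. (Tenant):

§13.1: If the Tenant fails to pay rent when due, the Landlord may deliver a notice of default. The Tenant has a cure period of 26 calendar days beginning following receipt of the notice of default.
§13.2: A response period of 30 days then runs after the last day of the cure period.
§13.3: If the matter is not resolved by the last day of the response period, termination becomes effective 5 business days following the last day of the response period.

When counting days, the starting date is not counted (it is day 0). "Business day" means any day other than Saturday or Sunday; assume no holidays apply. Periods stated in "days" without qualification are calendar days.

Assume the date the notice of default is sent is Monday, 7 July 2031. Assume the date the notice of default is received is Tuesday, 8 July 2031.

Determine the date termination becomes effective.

9 September 2031

The last day of the cure period: 8 July 2031 + 26 days = 3 August 2031.
Adding 30 calendar days to 3 August 2031 gives 2 September 2031, which is the last day of the response period.
The date termination becomes effective: 5 business days after Tuesday, 2 September 2031, skipping weekends — Sep 3, Sep 4, Sep 5, Sep 8, Sep 9 — lands on Tuesday, 9 September 2031.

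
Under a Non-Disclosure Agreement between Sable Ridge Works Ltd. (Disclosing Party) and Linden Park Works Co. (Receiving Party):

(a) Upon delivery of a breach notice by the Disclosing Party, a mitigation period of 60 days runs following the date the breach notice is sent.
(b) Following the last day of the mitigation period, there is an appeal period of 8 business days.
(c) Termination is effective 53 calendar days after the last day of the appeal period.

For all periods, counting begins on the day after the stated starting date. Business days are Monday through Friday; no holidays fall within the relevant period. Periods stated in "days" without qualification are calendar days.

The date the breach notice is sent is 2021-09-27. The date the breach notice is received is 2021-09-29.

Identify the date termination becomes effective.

2022-01-30

The last day of the mitigation period: 60 calendar days after 2021-09-27 is 2021-11-26.
The last day of the appeal period: 8 business days after Friday, 2021-11-26, skipping weekends — Nov 29, Nov 30, Dec 1, Dec 2, Dec 3, Dec 6, Dec 7, Dec 8 — lands on Wednesday, 2021-12-08.
The date termination becomes effective: 53 calendar days after 2021-12-08 is 2022-01-30.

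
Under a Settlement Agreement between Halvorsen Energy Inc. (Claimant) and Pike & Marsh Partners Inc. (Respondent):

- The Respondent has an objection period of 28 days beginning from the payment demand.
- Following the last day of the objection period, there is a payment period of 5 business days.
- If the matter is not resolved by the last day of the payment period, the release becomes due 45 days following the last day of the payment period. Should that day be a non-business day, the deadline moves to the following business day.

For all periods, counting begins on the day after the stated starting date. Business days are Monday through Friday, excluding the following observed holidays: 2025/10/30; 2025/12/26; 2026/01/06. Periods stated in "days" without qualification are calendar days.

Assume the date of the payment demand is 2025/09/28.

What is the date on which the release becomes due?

2025/12/18

The last day of the objection period: 28 calendar days after 2025/09/28 is 2025/10/26.
From Sunday, 2025/10/26, 5 business days (Oct 27, Oct 28, Oct 29, Oct 31, Nov 3, skipping weekends and the listed holiday on Oct 30) brings us to Monday, 2025/11/03, which is the last day of the payment period.
Adding 45 calendar days to 2025/11/03 gives 2025/12/18, which is the date on which the release becomes due. 2025/12/18 is a Thursday and is not a listed holiday, so no roll-forward applies.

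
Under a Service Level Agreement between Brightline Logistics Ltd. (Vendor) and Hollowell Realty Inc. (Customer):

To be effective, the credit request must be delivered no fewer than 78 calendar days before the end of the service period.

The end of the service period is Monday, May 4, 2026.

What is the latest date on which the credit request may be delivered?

Counting back 78 calendar days from May 4, 2026 gives February 15, 2026.

February 15, 2026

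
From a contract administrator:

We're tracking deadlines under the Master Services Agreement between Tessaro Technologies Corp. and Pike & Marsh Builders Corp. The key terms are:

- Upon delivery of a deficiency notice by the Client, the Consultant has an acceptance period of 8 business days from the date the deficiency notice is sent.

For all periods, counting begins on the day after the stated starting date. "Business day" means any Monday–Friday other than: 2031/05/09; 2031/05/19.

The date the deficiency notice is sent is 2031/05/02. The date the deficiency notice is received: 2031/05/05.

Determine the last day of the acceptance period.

2031/05/15

From Friday, 2031/05/02, 8 business days (May 5, May 6, May 7, May 8, May 12, May 13, May 14, May 15, skipping weekends and the listed holiday on May 9) brings us to Thursday, 2031/05/15, which is the last day of the acceptance period.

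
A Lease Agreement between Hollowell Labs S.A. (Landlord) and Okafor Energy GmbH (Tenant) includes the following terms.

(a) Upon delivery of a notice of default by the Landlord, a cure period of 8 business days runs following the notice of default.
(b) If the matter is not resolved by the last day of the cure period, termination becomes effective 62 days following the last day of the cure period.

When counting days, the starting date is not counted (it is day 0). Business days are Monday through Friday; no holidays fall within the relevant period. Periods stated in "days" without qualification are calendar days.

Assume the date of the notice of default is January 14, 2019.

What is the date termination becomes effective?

The last day of the cure period: 8 business days after Monday, January 14, 2019, skipping weekends — Jan 15, Jan 16, Jan 17, Jan 18, Jan 21, Jan 22, Jan 23, Jan 24 — lands on Thursday, January 24, 2019.
Adding 62 calendar days to January 24, 2019 gives March 27, 2019, which is the date termination becomes effective.

March 27, 2019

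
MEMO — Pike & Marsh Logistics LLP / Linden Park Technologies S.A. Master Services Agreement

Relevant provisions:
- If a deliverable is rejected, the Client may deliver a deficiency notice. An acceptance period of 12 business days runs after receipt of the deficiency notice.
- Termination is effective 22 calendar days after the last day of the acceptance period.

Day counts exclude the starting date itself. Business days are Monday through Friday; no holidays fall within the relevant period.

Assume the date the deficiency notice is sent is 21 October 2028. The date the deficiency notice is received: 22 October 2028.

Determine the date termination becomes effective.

The last day of the acceptance period: 12 business days after Sunday, 22 October 2028, skipping weekends — Oct 23, Oct 24, Oct 25, Oct 26, …, Nov 3, Nov 6, Nov 7 — lands on Tuesday, 7 November 2028.
The date termination becomes effective: 7 November 2028 + 22 days = 29 November 2028.

29 November 2028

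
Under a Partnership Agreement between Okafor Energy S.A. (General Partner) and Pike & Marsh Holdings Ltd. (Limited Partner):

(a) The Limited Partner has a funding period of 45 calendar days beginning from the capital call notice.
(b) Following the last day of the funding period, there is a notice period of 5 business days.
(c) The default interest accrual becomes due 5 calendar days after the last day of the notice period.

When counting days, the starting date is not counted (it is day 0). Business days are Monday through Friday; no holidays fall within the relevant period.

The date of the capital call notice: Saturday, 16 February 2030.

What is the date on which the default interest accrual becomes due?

14 April 2030

The last day of the funding period: 45 calendar days after 16 February 2030 is 2 April 2030.
From Tuesday, 2 April 2030, 5 business days (Apr 3, Apr 4, Apr 5, Apr 8, Apr 9, skipping weekends) brings us to Tuesday, 9 April 2030, which is the last day of the notice period.
The date on which the default interest accrual becomes due: 9 April 2030 + 5 days = 14 April 2030.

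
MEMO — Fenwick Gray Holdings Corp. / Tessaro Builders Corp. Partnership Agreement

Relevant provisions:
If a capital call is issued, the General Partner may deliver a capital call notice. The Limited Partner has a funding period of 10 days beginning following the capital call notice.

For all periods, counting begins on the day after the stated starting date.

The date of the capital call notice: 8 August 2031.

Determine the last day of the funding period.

18 August 2031

Adding 10 calendar days to 8 August 2031 gives 18 August 2031, which is the last day of the funding period.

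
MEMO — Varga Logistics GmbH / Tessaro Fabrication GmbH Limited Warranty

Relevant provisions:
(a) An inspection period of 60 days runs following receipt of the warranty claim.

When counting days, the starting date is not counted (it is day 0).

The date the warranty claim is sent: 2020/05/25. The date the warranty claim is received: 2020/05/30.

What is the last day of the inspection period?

2020/07/29

The last day of the inspection period: 60 calendar days after 2020/05/30 is 2020/07/29.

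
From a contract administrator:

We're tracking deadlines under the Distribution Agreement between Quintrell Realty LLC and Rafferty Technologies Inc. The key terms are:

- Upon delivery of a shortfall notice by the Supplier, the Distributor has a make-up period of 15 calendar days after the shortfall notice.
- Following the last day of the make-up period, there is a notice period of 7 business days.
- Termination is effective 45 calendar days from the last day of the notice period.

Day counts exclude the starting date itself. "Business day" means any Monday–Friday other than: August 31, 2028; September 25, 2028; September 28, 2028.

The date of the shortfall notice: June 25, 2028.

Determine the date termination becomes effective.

The last day of the make-up period: 15 calendar days after June 25, 2028 is July 10, 2028.
The last day of the notice period: 7 business days after Monday, July 10, 2028, skipping weekends — Jul 11, Jul 12, Jul 13, Jul 14, Jul 17, Jul 18, Jul 19 — lands on Wednesday, July 19, 2028.
The date termination becomes effective: July 19, 2028 + 45 days = September 2, 2028.

September 2, 2028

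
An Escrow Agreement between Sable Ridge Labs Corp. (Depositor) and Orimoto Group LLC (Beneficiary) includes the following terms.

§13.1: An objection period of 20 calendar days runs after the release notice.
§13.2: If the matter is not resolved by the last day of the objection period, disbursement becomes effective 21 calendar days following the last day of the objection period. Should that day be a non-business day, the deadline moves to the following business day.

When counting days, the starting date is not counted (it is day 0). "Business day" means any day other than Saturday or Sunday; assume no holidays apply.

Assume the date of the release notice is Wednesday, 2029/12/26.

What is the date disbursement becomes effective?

The last day of the objection period: 20 calendar days after 2029/12/26 is 2030/01/15.
The date disbursement becomes effective: 2030/01/15 + 21 days = 2030/02/05. 2030/02/05 is a Tuesday, so no roll-forward applies.

2030/02/05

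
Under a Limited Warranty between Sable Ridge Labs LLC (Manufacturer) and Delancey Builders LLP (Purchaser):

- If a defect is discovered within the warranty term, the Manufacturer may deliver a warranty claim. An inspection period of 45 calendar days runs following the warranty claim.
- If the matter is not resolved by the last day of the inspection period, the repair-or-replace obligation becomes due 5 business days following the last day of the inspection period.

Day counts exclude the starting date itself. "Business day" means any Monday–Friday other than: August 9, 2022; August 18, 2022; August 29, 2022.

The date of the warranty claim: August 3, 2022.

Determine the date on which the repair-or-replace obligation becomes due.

September 23, 2022

The last day of the inspection period: 45 calendar days after August 3, 2022 is September 17, 2022.
From Saturday, September 17, 2022, 5 business days (Sep 19, Sep 20, Sep 21, Sep 22, Sep 23, skipping weekends) brings us to Friday, September 23, 2022, which is the date on which the repair-or-replace obligation becomes due.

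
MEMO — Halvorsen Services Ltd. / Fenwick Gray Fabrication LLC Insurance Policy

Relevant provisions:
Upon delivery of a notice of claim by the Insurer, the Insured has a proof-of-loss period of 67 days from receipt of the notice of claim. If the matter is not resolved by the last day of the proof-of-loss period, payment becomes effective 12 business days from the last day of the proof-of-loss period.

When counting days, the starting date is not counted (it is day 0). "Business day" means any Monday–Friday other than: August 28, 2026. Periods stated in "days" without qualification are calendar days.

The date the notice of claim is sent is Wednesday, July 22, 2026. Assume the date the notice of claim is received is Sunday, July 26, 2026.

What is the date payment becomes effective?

The last day of the proof-of-loss period: 67 calendar days after July 26, 2026 is October 1, 2026.
The date payment becomes effective: 12 business days after Thursday, October 1, 2026, skipping weekends — Oct 2, Oct 5, Oct 6, Oct 7, …, Oct 15, Oct 16, Oct 19 — lands on Monday, October 19, 2026.

October 19, 2026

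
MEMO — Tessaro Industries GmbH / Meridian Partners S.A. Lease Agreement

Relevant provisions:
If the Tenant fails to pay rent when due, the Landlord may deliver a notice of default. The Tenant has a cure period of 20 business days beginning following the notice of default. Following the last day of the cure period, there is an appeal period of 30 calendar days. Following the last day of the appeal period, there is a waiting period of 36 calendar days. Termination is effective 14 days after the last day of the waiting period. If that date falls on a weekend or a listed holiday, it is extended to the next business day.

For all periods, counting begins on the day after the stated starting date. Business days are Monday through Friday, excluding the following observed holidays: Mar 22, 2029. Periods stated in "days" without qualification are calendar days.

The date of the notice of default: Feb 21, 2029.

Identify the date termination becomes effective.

Jun 11, 2029

From Wednesday, Feb 21, 2029, 20 business days (Feb 22, Feb 23, Feb 26, Feb 27, …, Mar 19, Mar 20, Mar 21, skipping weekends) brings us to Wednesday, Mar 21, 2029, which is the last day of the cure period.
Adding 30 calendar days to Mar 21, 2029 gives Apr 20, 2029, which is the last day of the appeal period.
The last day of the waiting period: 36 calendar days after Apr 20, 2029 is May 26, 2029.
Adding 14 calendar days to May 26, 2029 gives Jun 9, 2029, which is the date termination becomes effective. That falls on a Saturday, so it rolls to the next business day, Monday, Jun 11, 2029.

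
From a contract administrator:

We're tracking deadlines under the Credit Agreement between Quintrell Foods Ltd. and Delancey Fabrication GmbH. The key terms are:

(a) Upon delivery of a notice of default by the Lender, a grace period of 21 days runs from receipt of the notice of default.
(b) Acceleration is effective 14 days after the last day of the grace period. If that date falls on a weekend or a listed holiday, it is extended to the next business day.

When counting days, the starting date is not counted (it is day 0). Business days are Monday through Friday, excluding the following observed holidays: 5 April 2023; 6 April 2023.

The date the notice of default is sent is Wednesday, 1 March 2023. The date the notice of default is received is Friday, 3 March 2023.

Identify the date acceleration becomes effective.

7 April 2023

The last day of the grace period: 3 March 2023 + 21 days = 24 March 2023.
Adding 14 calendar days to 24 March 2023 gives 7 April 2023, which is the date acceleration becomes effective. 7 April 2023 is a Friday and is not a listed holiday, so no roll-forward applies.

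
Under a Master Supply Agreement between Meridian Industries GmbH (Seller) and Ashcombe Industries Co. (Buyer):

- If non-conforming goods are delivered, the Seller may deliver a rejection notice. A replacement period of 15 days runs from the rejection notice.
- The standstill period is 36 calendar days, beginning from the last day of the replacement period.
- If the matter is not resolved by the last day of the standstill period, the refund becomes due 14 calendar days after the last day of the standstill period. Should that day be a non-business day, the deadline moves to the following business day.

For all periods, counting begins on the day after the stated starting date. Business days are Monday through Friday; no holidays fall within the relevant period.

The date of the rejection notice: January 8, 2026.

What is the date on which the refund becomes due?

March 16, 2026

The last day of the replacement period: January 8, 2026 + 15 days = January 23, 2026.
The last day of the standstill period: January 23, 2026 + 36 days = February 28, 2026.
The date on which the refund becomes due: 14 calendar days after February 28, 2026 is March 14, 2026. That falls on a Saturday, so it rolls to the next business day, Monday, March 16, 2026.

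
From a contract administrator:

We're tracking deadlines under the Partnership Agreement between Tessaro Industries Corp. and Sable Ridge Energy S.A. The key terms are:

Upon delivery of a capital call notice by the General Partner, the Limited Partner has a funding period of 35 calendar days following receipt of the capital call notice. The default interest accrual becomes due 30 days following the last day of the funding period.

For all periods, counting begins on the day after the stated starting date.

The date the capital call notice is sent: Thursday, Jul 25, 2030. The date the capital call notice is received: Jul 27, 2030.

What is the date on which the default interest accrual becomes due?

The last day of the funding period: Jul 27, 2030 + 35 days = Aug 31, 2030.
The date on which the default interest accrual becomes due: 30 calendar days after Aug 31, 2030 is Sep 30, 2030.

Sep 30, 2030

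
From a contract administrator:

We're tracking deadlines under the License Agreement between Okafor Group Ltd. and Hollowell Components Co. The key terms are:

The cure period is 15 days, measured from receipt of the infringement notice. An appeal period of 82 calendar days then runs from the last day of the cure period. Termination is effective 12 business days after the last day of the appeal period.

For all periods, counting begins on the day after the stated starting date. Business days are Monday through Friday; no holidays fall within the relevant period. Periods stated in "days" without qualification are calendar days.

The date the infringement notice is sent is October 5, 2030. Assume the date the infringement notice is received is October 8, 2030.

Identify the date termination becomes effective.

The last day of the cure period: 15 calendar days after October 8, 2030 is October 23, 2030.
The last day of the appeal period: 82 calendar days after October 23, 2030 is January 13, 2031.
The date termination becomes effective: 12 business days after Monday, January 13, 2031, skipping weekends — Jan 14, Jan 15, Jan 16, Jan 17, …, Jan 27, Jan 28, Jan 29 — lands on Wednesday, January 29, 2031.

January 29, 2031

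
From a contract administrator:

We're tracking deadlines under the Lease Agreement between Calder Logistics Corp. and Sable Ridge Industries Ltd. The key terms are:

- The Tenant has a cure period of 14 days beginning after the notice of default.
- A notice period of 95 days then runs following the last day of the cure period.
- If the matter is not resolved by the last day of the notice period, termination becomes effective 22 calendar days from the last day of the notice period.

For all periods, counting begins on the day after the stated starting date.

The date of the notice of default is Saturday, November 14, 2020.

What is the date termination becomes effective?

March 25, 2021

The last day of the cure period: November 14, 2020 + 14 days = November 28, 2020.
The last day of the notice period: 95 calendar days after November 28, 2020 is March 3, 2021.
Adding 22 calendar days to March 3, 2021 gives March 25, 2021, which is the date termination becomes effective.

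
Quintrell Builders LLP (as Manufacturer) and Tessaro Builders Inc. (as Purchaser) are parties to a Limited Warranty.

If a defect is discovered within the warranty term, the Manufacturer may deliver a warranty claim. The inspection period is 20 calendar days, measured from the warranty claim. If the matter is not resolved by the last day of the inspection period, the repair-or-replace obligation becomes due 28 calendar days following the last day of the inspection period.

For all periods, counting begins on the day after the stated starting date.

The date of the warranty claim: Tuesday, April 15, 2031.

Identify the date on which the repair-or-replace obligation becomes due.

Adding 20 calendar days to April 15, 2031 gives May 5, 2031, which is the last day of the inspection period.
Adding 28 calendar days to May 5, 2031 gives June 2, 2031, which is the date on which the repair-or-replace obligation becomes due.

June 2, 2031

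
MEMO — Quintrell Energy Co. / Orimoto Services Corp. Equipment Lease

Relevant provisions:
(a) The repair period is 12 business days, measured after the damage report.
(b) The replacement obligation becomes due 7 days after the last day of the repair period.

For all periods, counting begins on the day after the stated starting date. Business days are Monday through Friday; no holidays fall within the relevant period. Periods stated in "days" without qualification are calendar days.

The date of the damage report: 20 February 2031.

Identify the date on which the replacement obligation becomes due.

From Thursday, 20 February 2031, 12 business days (Feb 21, Feb 24, Feb 25, Feb 26, …, Mar 6, Mar 7, Mar 10, skipping weekends) brings us to Monday, 10 March 2031, which is the last day of the repair period.
The date on which the replacement obligation becomes due: 10 March 2031 + 7 days = 17 March 2031.

17 March 2031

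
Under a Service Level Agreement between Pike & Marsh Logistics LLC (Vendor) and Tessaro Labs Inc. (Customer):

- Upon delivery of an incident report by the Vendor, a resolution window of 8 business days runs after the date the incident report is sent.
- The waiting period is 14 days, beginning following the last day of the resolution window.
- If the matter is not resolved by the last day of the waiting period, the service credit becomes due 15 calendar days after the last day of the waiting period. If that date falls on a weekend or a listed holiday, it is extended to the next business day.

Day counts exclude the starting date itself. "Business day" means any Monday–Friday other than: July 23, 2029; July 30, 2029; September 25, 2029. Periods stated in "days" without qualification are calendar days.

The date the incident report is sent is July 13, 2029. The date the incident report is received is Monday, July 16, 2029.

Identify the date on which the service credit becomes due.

August 24, 2029

The last day of the resolution window: 8 business days after Friday, July 13, 2029, skipping weekends and the listed holiday on Jul 23 — Jul 16, Jul 17, Jul 18, Jul 19, Jul 20, Jul 24, Jul 25, Jul 26 — lands on Thursday, July 26, 2029.
The last day of the waiting period: July 26, 2029 + 14 days = August 9, 2029.
Adding 15 calendar days to August 9, 2029 gives August 24, 2029, which is the date on which the service credit becomes due. August 24, 2029 is a Friday and is not a listed holiday, so no roll-forward applies.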